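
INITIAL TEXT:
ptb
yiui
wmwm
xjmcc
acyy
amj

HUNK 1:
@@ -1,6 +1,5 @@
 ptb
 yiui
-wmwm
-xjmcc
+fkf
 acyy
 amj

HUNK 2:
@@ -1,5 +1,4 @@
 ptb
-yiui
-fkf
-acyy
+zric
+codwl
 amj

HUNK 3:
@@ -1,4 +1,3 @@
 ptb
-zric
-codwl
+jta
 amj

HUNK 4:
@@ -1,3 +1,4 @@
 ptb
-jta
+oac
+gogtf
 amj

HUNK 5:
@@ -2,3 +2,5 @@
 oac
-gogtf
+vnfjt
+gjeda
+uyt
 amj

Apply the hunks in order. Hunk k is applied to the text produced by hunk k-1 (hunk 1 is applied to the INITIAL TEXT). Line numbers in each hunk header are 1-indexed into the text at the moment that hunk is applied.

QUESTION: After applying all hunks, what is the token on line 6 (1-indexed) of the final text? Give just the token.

Hunk 1: at line 1 remove [wmwm,xjmcc] add [fkf] -> 5 lines: ptb yiui fkf acyy amj
Hunk 2: at line 1 remove [yiui,fkf,acyy] add [zric,codwl] -> 4 lines: ptb zric codwl amj
Hunk 3: at line 1 remove [zric,codwl] add [jta] -> 3 lines: ptb jta amj
Hunk 4: at line 1 remove [jta] add [oac,gogtf] -> 4 lines: ptb oac gogtf amj
Hunk 5: at line 2 remove [gogtf] add [vnfjt,gjeda,uyt] -> 6 lines: ptb oac vnfjt gjeda uyt amj
Final line 6: amj

Answer: amj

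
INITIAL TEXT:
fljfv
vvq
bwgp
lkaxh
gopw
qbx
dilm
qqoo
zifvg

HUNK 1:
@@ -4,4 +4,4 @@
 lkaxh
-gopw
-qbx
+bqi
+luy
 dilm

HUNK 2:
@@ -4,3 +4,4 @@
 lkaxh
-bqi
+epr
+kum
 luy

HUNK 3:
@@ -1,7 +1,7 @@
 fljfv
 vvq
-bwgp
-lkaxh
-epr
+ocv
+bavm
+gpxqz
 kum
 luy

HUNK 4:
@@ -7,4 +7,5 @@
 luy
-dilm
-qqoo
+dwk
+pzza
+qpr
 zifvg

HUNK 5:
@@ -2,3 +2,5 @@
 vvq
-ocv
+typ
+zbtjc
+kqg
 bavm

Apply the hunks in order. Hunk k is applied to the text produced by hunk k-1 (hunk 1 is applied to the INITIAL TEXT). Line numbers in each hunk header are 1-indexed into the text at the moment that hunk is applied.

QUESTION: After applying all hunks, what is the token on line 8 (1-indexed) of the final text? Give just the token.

Answer: kum

Derivation:
Hunk 1: at line 4 remove [gopw,qbx] add [bqi,luy] -> 9 lines: fljfv vvq bwgp lkaxh bqi luy dilm qqoo zifvg
Hunk 2: at line 4 remove [bqi] add [epr,kum] -> 10 lines: fljfv vvq bwgp lkaxh epr kum luy dilm qqoo zifvg
Hunk 3: at line 1 remove [bwgp,lkaxh,epr] add [ocv,bavm,gpxqz] -> 10 lines: fljfv vvq ocv bavm gpxqz kum luy dilm qqoo zifvg
Hunk 4: at line 7 remove [dilm,qqoo] add [dwk,pzza,qpr] -> 11 lines: fljfv vvq ocv bavm gpxqz kum luy dwk pzza qpr zifvg
Hunk 5: at line 2 remove [ocv] add [typ,zbtjc,kqg] -> 13 lines: fljfv vvq typ zbtjc kqg bavm gpxqz kum luy dwk pzza qpr zifvg
Final line 8: kum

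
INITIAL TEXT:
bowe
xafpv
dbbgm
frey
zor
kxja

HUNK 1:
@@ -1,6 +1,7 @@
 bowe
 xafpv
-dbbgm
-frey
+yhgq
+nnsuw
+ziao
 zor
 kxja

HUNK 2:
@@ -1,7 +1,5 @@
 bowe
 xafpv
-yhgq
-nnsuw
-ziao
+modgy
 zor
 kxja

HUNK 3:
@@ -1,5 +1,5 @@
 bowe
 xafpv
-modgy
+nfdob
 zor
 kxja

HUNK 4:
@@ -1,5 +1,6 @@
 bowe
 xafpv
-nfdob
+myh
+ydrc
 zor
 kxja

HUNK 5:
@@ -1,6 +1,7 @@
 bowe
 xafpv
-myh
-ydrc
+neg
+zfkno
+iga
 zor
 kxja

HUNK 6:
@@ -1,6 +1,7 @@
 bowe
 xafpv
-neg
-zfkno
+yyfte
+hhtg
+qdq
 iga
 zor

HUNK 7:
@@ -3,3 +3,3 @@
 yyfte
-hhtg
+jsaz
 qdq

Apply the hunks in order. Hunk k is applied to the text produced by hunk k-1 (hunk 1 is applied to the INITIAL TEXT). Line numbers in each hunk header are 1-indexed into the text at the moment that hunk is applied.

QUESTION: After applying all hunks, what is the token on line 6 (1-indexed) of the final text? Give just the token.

Answer: iga

Derivation:
Hunk 1: at line 1 remove [dbbgm,frey] add [yhgq,nnsuw,ziao] -> 7 lines: bowe xafpv yhgq nnsuw ziao zor kxja
Hunk 2: at line 1 remove [yhgq,nnsuw,ziao] add [modgy] -> 5 lines: bowe xafpv modgy zor kxja
Hunk 3: at line 1 remove [modgy] add [nfdob] -> 5 lines: bowe xafpv nfdob zor kxja
Hunk 4: at line 1 remove [nfdob] add [myh,ydrc] -> 6 lines: bowe xafpv myh ydrc zor kxja
Hunk 5: at line 1 remove [myh,ydrc] add [neg,zfkno,iga] -> 7 lines: bowe xafpv neg zfkno iga zor kxja
Hunk 6: at line 1 remove [neg,zfkno] add [yyfte,hhtg,qdq] -> 8 lines: bowe xafpv yyfte hhtg qdq iga zor kxja
Hunk 7: at line 3 remove [hhtg] add [jsaz] -> 8 lines: bowe xafpv yyfte jsaz qdq iga zor kxja
Final line 6: iga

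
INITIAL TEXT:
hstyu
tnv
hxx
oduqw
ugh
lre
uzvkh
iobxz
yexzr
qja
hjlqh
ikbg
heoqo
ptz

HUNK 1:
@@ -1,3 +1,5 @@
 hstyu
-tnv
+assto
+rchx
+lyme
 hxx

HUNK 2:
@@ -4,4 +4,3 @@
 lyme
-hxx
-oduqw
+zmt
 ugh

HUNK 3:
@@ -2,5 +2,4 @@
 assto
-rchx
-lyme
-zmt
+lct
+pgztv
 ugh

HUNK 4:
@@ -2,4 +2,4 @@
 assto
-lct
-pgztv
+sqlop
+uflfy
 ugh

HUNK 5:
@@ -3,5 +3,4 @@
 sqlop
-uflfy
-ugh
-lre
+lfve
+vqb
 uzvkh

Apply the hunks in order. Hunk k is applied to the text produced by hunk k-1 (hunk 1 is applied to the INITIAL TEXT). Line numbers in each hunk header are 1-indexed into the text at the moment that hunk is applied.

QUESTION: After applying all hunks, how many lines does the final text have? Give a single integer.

Hunk 1: at line 1 remove [tnv] add [assto,rchx,lyme] -> 16 lines: hstyu assto rchx lyme hxx oduqw ugh lre uzvkh iobxz yexzr qja hjlqh ikbg heoqo ptz
Hunk 2: at line 4 remove [hxx,oduqw] add [zmt] -> 15 lines: hstyu assto rchx lyme zmt ugh lre uzvkh iobxz yexzr qja hjlqh ikbg heoqo ptz
Hunk 3: at line 2 remove [rchx,lyme,zmt] add [lct,pgztv] -> 14 lines: hstyu assto lct pgztv ugh lre uzvkh iobxz yexzr qja hjlqh ikbg heoqo ptz
Hunk 4: at line 2 remove [lct,pgztv] add [sqlop,uflfy] -> 14 lines: hstyu assto sqlop uflfy ugh lre uzvkh iobxz yexzr qja hjlqh ikbg heoqo ptz
Hunk 5: at line 3 remove [uflfy,ugh,lre] add [lfve,vqb] -> 13 lines: hstyu assto sqlop lfve vqb uzvkh iobxz yexzr qja hjlqh ikbg heoqo ptz
Final line count: 13

Answer: 13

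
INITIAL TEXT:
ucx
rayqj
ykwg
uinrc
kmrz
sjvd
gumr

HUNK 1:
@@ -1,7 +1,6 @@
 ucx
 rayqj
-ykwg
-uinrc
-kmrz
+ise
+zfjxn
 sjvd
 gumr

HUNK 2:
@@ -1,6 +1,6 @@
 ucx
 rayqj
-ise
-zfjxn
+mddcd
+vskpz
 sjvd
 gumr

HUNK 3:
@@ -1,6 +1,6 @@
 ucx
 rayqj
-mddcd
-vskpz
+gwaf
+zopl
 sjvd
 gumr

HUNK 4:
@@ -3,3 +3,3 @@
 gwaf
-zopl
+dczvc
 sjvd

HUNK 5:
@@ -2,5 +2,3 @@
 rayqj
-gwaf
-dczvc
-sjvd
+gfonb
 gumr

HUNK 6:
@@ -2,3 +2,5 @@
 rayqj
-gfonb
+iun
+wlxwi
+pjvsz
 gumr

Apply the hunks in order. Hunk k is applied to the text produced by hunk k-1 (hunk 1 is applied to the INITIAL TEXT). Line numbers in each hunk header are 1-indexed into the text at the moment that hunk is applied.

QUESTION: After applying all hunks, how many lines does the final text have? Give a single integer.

Hunk 1: at line 1 remove [ykwg,uinrc,kmrz] add [ise,zfjxn] -> 6 lines: ucx rayqj ise zfjxn sjvd gumr
Hunk 2: at line 1 remove [ise,zfjxn] add [mddcd,vskpz] -> 6 lines: ucx rayqj mddcd vskpz sjvd gumr
Hunk 3: at line 1 remove [mddcd,vskpz] add [gwaf,zopl] -> 6 lines: ucx rayqj gwaf zopl sjvd gumr
Hunk 4: at line 3 remove [zopl] add [dczvc] -> 6 lines: ucx rayqj gwaf dczvc sjvd gumr
Hunk 5: at line 2 remove [gwaf,dczvc,sjvd] add [gfonb] -> 4 lines: ucx rayqj gfonb gumr
Hunk 6: at line 2 remove [gfonb] add [iun,wlxwi,pjvsz] -> 6 lines: ucx rayqj iun wlxwi pjvsz gumr
Final line count: 6

Answer: 6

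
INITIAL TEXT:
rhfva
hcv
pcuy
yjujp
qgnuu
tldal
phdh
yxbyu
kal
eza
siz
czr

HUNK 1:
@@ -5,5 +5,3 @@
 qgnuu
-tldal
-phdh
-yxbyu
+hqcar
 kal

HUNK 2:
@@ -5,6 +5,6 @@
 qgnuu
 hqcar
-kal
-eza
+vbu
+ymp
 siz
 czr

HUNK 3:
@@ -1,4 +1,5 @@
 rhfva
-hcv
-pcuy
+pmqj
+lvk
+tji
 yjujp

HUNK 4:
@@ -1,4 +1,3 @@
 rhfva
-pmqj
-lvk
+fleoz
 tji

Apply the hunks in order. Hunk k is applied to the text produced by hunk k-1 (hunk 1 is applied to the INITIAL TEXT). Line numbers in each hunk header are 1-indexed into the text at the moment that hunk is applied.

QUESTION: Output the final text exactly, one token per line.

Answer: rhfva
fleoz
tji
yjujp
qgnuu
hqcar
vbu
ymp
siz
czr

Derivation:
Hunk 1: at line 5 remove [tldal,phdh,yxbyu] add [hqcar] -> 10 lines: rhfva hcv pcuy yjujp qgnuu hqcar kal eza siz czr
Hunk 2: at line 5 remove [kal,eza] add [vbu,ymp] -> 10 lines: rhfva hcv pcuy yjujp qgnuu hqcar vbu ymp siz czr
Hunk 3: at line 1 remove [hcv,pcuy] add [pmqj,lvk,tji] -> 11 lines: rhfva pmqj lvk tji yjujp qgnuu hqcar vbu ymp siz czr
Hunk 4: at line 1 remove [pmqj,lvk] add [fleoz] -> 10 lines: rhfva fleoz tji yjujp qgnuu hqcar vbu ymp siz czr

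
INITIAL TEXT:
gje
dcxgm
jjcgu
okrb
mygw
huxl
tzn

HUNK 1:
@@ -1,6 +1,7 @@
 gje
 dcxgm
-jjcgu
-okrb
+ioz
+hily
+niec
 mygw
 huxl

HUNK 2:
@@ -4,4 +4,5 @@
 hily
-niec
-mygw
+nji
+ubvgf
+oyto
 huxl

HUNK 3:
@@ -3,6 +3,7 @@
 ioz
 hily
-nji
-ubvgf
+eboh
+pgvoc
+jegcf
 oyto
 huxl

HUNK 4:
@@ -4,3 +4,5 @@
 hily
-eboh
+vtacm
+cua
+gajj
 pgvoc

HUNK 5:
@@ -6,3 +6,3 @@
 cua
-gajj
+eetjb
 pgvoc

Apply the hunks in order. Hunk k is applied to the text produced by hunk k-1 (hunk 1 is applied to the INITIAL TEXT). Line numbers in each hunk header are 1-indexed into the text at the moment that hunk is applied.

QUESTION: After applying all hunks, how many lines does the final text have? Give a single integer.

Answer: 12

Derivation:
Hunk 1: at line 1 remove [jjcgu,okrb] add [ioz,hily,niec] -> 8 lines: gje dcxgm ioz hily niec mygw huxl tzn
Hunk 2: at line 4 remove [niec,mygw] add [nji,ubvgf,oyto] -> 9 lines: gje dcxgm ioz hily nji ubvgf oyto huxl tzn
Hunk 3: at line 3 remove [nji,ubvgf] add [eboh,pgvoc,jegcf] -> 10 lines: gje dcxgm ioz hily eboh pgvoc jegcf oyto huxl tzn
Hunk 4: at line 4 remove [eboh] add [vtacm,cua,gajj] -> 12 lines: gje dcxgm ioz hily vtacm cua gajj pgvoc jegcf oyto huxl tzn
Hunk 5: at line 6 remove [gajj] add [eetjb] -> 12 lines: gje dcxgm ioz hily vtacm cua eetjb pgvoc jegcf oyto huxl tzn
Final line count: 12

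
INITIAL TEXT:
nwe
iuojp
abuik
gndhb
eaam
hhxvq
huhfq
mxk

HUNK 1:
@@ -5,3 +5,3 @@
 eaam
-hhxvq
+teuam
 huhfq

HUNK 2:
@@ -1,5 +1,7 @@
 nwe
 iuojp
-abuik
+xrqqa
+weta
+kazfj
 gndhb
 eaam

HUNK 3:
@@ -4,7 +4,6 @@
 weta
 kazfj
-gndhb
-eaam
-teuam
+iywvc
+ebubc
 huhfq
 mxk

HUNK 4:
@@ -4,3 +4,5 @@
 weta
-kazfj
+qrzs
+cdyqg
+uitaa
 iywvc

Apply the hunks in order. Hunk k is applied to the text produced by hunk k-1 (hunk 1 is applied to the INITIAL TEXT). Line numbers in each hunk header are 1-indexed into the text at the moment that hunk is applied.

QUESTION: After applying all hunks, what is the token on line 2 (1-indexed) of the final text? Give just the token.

Hunk 1: at line 5 remove [hhxvq] add [teuam] -> 8 lines: nwe iuojp abuik gndhb eaam teuam huhfq mxk
Hunk 2: at line 1 remove [abuik] add [xrqqa,weta,kazfj] -> 10 lines: nwe iuojp xrqqa weta kazfj gndhb eaam teuam huhfq mxk
Hunk 3: at line 4 remove [gndhb,eaam,teuam] add [iywvc,ebubc] -> 9 lines: nwe iuojp xrqqa weta kazfj iywvc ebubc huhfq mxk
Hunk 4: at line 4 remove [kazfj] add [qrzs,cdyqg,uitaa] -> 11 lines: nwe iuojp xrqqa weta qrzs cdyqg uitaa iywvc ebubc huhfq mxk
Final line 2: iuojp

Answer: iuojp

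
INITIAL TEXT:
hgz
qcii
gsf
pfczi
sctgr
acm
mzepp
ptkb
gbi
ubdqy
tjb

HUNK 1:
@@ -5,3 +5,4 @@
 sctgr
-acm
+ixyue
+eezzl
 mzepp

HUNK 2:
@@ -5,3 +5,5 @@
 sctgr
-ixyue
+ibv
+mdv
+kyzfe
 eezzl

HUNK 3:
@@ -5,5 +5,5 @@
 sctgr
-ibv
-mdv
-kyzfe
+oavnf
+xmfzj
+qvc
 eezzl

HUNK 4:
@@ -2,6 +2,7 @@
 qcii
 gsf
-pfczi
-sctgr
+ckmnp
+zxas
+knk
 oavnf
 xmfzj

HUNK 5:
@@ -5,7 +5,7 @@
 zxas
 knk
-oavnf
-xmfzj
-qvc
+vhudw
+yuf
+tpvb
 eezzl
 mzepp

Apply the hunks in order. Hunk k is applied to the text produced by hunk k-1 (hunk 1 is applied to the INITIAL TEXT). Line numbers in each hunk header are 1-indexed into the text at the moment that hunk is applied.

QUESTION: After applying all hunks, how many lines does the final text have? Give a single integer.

Answer: 15

Derivation:
Hunk 1: at line 5 remove [acm] add [ixyue,eezzl] -> 12 lines: hgz qcii gsf pfczi sctgr ixyue eezzl mzepp ptkb gbi ubdqy tjb
Hunk 2: at line 5 remove [ixyue] add [ibv,mdv,kyzfe] -> 14 lines: hgz qcii gsf pfczi sctgr ibv mdv kyzfe eezzl mzepp ptkb gbi ubdqy tjb
Hunk 3: at line 5 remove [ibv,mdv,kyzfe] add [oavnf,xmfzj,qvc] -> 14 lines: hgz qcii gsf pfczi sctgr oavnf xmfzj qvc eezzl mzepp ptkb gbi ubdqy tjb
Hunk 4: at line 2 remove [pfczi,sctgr] add [ckmnp,zxas,knk] -> 15 lines: hgz qcii gsf ckmnp zxas knk oavnf xmfzj qvc eezzl mzepp ptkb gbi ubdqy tjb
Hunk 5: at line 5 remove [oavnf,xmfzj,qvc] add [vhudw,yuf,tpvb] -> 15 lines: hgz qcii gsf ckmnp zxas knk vhudw yuf tpvb eezzl mzepp ptkb gbi ubdqy tjb
Final line count: 15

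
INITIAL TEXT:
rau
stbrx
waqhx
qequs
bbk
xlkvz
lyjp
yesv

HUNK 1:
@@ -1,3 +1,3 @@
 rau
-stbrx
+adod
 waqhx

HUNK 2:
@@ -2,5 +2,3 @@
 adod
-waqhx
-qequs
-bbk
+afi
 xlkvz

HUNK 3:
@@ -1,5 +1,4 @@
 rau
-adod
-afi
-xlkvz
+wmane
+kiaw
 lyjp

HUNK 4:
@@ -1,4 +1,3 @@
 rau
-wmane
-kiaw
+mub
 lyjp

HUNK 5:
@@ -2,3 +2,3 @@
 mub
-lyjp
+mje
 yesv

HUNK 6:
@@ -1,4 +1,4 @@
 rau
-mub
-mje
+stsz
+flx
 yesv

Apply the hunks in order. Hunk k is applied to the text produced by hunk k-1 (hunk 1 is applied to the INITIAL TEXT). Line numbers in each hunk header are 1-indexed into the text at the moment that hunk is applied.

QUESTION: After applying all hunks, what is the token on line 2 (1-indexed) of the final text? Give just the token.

Hunk 1: at line 1 remove [stbrx] add [adod] -> 8 lines: rau adod waqhx qequs bbk xlkvz lyjp yesv
Hunk 2: at line 2 remove [waqhx,qequs,bbk] add [afi] -> 6 lines: rau adod afi xlkvz lyjp yesv
Hunk 3: at line 1 remove [adod,afi,xlkvz] add [wmane,kiaw] -> 5 lines: rau wmane kiaw lyjp yesv
Hunk 4: at line 1 remove [wmane,kiaw] add [mub] -> 4 lines: rau mub lyjp yesv
Hunk 5: at line 2 remove [lyjp] add [mje] -> 4 lines: rau mub mje yesv
Hunk 6: at line 1 remove [mub,mje] add [stsz,flx] -> 4 lines: rau stsz flx yesv
Final line 2: stsz

Answer: stsz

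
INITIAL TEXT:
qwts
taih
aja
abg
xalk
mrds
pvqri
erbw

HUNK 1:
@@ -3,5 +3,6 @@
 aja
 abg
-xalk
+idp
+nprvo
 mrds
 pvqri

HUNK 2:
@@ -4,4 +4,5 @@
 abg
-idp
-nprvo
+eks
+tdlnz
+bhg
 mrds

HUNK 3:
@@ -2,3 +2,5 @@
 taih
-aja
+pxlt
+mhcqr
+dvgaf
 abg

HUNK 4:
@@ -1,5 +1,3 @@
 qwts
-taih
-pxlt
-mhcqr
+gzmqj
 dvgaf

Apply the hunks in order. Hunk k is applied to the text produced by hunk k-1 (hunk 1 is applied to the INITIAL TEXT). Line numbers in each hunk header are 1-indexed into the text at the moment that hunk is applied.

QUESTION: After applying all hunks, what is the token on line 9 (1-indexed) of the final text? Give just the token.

Hunk 1: at line 3 remove [xalk] add [idp,nprvo] -> 9 lines: qwts taih aja abg idp nprvo mrds pvqri erbw
Hunk 2: at line 4 remove [idp,nprvo] add [eks,tdlnz,bhg] -> 10 lines: qwts taih aja abg eks tdlnz bhg mrds pvqri erbw
Hunk 3: at line 2 remove [aja] add [pxlt,mhcqr,dvgaf] -> 12 lines: qwts taih pxlt mhcqr dvgaf abg eks tdlnz bhg mrds pvqri erbw
Hunk 4: at line 1 remove [taih,pxlt,mhcqr] add [gzmqj] -> 10 lines: qwts gzmqj dvgaf abg eks tdlnz bhg mrds pvqri erbw
Final line 9: pvqri

Answer: pvqri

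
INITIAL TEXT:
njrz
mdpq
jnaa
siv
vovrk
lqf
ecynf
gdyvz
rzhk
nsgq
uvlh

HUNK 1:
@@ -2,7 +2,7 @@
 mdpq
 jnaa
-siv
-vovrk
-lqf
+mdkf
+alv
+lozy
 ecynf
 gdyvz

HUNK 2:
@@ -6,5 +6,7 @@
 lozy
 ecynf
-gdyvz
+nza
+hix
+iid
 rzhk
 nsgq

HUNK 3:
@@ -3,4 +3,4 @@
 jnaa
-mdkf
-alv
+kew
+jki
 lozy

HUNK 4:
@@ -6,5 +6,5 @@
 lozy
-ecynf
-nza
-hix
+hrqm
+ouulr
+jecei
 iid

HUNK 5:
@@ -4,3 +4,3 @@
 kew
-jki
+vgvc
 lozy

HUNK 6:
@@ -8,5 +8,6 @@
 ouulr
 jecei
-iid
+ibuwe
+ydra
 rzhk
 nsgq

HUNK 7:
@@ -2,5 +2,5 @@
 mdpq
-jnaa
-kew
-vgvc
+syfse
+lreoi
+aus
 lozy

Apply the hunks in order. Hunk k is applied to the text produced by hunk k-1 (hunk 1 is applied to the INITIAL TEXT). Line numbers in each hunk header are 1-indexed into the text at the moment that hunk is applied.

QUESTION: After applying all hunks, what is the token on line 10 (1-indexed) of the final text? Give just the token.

Hunk 1: at line 2 remove [siv,vovrk,lqf] add [mdkf,alv,lozy] -> 11 lines: njrz mdpq jnaa mdkf alv lozy ecynf gdyvz rzhk nsgq uvlh
Hunk 2: at line 6 remove [gdyvz] add [nza,hix,iid] -> 13 lines: njrz mdpq jnaa mdkf alv lozy ecynf nza hix iid rzhk nsgq uvlh
Hunk 3: at line 3 remove [mdkf,alv] add [kew,jki] -> 13 lines: njrz mdpq jnaa kew jki lozy ecynf nza hix iid rzhk nsgq uvlh
Hunk 4: at line 6 remove [ecynf,nza,hix] add [hrqm,ouulr,jecei] -> 13 lines: njrz mdpq jnaa kew jki lozy hrqm ouulr jecei iid rzhk nsgq uvlh
Hunk 5: at line 4 remove [jki] add [vgvc] -> 13 lines: njrz mdpq jnaa kew vgvc lozy hrqm ouulr jecei iid rzhk nsgq uvlh
Hunk 6: at line 8 remove [iid] add [ibuwe,ydra] -> 14 lines: njrz mdpq jnaa kew vgvc lozy hrqm ouulr jecei ibuwe ydra rzhk nsgq uvlh
Hunk 7: at line 2 remove [jnaa,kew,vgvc] add [syfse,lreoi,aus] -> 14 lines: njrz mdpq syfse lreoi aus lozy hrqm ouulr jecei ibuwe ydra rzhk nsgq uvlh
Final line 10: ibuwe

Answer: ibuwe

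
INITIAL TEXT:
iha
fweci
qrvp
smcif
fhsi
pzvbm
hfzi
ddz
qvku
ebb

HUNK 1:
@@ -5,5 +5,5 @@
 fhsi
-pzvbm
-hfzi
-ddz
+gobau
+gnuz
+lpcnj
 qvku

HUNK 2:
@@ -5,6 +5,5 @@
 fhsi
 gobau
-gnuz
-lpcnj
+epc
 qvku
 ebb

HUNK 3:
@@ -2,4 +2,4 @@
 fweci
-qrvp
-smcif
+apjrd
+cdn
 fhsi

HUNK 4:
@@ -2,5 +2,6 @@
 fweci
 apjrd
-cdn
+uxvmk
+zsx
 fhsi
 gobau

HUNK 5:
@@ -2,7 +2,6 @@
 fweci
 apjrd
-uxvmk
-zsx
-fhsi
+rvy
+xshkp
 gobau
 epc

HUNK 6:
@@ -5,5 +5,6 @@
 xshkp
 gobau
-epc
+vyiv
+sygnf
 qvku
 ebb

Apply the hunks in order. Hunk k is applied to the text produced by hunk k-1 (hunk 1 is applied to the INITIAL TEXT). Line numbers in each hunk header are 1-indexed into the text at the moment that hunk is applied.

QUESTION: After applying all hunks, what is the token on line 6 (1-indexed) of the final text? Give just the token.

Hunk 1: at line 5 remove [pzvbm,hfzi,ddz] add [gobau,gnuz,lpcnj] -> 10 lines: iha fweci qrvp smcif fhsi gobau gnuz lpcnj qvku ebb
Hunk 2: at line 5 remove [gnuz,lpcnj] add [epc] -> 9 lines: iha fweci qrvp smcif fhsi gobau epc qvku ebb
Hunk 3: at line 2 remove [qrvp,smcif] add [apjrd,cdn] -> 9 lines: iha fweci apjrd cdn fhsi gobau epc qvku ebb
Hunk 4: at line 2 remove [cdn] add [uxvmk,zsx] -> 10 lines: iha fweci apjrd uxvmk zsx fhsi gobau epc qvku ebb
Hunk 5: at line 2 remove [uxvmk,zsx,fhsi] add [rvy,xshkp] -> 9 lines: iha fweci apjrd rvy xshkp gobau epc qvku ebb
Hunk 6: at line 5 remove [epc] add [vyiv,sygnf] -> 10 lines: iha fweci apjrd rvy xshkp gobau vyiv sygnf qvku ebb
Final line 6: gobau

Answer: gobau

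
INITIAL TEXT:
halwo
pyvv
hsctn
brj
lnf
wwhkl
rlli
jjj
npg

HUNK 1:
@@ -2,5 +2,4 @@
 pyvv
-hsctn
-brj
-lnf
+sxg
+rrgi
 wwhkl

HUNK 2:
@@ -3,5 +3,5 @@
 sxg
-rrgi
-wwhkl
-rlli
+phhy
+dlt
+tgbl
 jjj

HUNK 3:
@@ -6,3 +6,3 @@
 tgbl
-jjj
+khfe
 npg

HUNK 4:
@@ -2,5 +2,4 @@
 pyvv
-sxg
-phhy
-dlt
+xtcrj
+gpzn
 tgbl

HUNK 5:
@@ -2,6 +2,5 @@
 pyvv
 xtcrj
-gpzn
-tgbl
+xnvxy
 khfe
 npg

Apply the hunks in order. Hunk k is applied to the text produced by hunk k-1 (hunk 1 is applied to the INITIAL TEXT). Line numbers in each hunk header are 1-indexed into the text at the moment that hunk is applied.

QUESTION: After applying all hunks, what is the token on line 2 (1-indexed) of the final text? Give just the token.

Hunk 1: at line 2 remove [hsctn,brj,lnf] add [sxg,rrgi] -> 8 lines: halwo pyvv sxg rrgi wwhkl rlli jjj npg
Hunk 2: at line 3 remove [rrgi,wwhkl,rlli] add [phhy,dlt,tgbl] -> 8 lines: halwo pyvv sxg phhy dlt tgbl jjj npg
Hunk 3: at line 6 remove [jjj] add [khfe] -> 8 lines: halwo pyvv sxg phhy dlt tgbl khfe npg
Hunk 4: at line 2 remove [sxg,phhy,dlt] add [xtcrj,gpzn] -> 7 lines: halwo pyvv xtcrj gpzn tgbl khfe npg
Hunk 5: at line 2 remove [gpzn,tgbl] add [xnvxy] -> 6 lines: halwo pyvv xtcrj xnvxy khfe npg
Final line 2: pyvv

Answer: pyvv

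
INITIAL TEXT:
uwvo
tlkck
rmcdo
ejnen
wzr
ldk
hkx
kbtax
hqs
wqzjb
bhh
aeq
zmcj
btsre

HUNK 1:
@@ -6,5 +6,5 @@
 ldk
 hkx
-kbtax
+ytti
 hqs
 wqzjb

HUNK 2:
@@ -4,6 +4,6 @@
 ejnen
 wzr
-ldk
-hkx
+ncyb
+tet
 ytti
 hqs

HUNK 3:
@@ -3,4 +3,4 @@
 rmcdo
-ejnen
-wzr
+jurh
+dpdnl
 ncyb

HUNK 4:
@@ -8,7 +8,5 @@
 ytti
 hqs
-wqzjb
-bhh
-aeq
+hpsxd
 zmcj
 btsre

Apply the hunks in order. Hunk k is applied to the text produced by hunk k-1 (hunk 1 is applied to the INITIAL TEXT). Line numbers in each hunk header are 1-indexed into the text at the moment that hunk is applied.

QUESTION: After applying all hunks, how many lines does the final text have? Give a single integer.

Hunk 1: at line 6 remove [kbtax] add [ytti] -> 14 lines: uwvo tlkck rmcdo ejnen wzr ldk hkx ytti hqs wqzjb bhh aeq zmcj btsre
Hunk 2: at line 4 remove [ldk,hkx] add [ncyb,tet] -> 14 lines: uwvo tlkck rmcdo ejnen wzr ncyb tet ytti hqs wqzjb bhh aeq zmcj btsre
Hunk 3: at line 3 remove [ejnen,wzr] add [jurh,dpdnl] -> 14 lines: uwvo tlkck rmcdo jurh dpdnl ncyb tet ytti hqs wqzjb bhh aeq zmcj btsre
Hunk 4: at line 8 remove [wqzjb,bhh,aeq] add [hpsxd] -> 12 lines: uwvo tlkck rmcdo jurh dpdnl ncyb tet ytti hqs hpsxd zmcj btsre
Final line count: 12

Answer: 12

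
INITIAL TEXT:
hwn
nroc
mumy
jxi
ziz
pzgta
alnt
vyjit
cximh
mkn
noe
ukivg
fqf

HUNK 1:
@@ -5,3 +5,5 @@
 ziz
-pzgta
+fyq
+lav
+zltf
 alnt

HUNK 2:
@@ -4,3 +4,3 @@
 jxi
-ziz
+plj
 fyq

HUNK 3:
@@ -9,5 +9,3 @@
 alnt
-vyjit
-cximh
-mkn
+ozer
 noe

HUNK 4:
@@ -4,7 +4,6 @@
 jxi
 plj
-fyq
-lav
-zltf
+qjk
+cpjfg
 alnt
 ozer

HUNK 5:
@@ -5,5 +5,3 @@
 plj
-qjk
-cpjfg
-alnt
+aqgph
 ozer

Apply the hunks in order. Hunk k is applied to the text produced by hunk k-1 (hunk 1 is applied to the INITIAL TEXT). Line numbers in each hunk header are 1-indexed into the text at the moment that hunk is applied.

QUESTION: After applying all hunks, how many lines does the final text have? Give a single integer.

Hunk 1: at line 5 remove [pzgta] add [fyq,lav,zltf] -> 15 lines: hwn nroc mumy jxi ziz fyq lav zltf alnt vyjit cximh mkn noe ukivg fqf
Hunk 2: at line 4 remove [ziz] add [plj] -> 15 lines: hwn nroc mumy jxi plj fyq lav zltf alnt vyjit cximh mkn noe ukivg fqf
Hunk 3: at line 9 remove [vyjit,cximh,mkn] add [ozer] -> 13 lines: hwn nroc mumy jxi plj fyq lav zltf alnt ozer noe ukivg fqf
Hunk 4: at line 4 remove [fyq,lav,zltf] add [qjk,cpjfg] -> 12 lines: hwn nroc mumy jxi plj qjk cpjfg alnt ozer noe ukivg fqf
Hunk 5: at line 5 remove [qjk,cpjfg,alnt] add [aqgph] -> 10 lines: hwn nroc mumy jxi plj aqgph ozer noe ukivg fqf
Final line count: 10

Answer: 10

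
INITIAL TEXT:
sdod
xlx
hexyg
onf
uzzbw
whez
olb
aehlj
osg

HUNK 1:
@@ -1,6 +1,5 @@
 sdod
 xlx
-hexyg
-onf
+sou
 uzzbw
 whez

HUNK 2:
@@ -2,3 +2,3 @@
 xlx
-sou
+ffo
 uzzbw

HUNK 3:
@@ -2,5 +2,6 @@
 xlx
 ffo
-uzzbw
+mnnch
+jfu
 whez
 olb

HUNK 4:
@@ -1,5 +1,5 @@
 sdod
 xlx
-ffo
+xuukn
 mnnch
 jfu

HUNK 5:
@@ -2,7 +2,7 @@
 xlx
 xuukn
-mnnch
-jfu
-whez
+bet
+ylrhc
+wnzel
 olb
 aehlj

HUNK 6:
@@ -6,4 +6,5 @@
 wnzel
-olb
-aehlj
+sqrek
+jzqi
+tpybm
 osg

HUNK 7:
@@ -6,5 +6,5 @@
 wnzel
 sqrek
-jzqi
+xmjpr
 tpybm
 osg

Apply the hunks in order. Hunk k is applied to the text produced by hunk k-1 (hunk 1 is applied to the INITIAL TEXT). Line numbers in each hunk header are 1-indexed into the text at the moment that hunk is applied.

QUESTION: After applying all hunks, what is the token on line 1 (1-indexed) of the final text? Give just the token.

Hunk 1: at line 1 remove [hexyg,onf] add [sou] -> 8 lines: sdod xlx sou uzzbw whez olb aehlj osg
Hunk 2: at line 2 remove [sou] add [ffo] -> 8 lines: sdod xlx ffo uzzbw whez olb aehlj osg
Hunk 3: at line 2 remove [uzzbw] add [mnnch,jfu] -> 9 lines: sdod xlx ffo mnnch jfu whez olb aehlj osg
Hunk 4: at line 1 remove [ffo] add [xuukn] -> 9 lines: sdod xlx xuukn mnnch jfu whez olb aehlj osg
Hunk 5: at line 2 remove [mnnch,jfu,whez] add [bet,ylrhc,wnzel] -> 9 lines: sdod xlx xuukn bet ylrhc wnzel olb aehlj osg
Hunk 6: at line 6 remove [olb,aehlj] add [sqrek,jzqi,tpybm] -> 10 lines: sdod xlx xuukn bet ylrhc wnzel sqrek jzqi tpybm osg
Hunk 7: at line 6 remove [jzqi] add [xmjpr] -> 10 lines: sdod xlx xuukn bet ylrhc wnzel sqrek xmjpr tpybm osg
Final line 1: sdod

Answer: sdod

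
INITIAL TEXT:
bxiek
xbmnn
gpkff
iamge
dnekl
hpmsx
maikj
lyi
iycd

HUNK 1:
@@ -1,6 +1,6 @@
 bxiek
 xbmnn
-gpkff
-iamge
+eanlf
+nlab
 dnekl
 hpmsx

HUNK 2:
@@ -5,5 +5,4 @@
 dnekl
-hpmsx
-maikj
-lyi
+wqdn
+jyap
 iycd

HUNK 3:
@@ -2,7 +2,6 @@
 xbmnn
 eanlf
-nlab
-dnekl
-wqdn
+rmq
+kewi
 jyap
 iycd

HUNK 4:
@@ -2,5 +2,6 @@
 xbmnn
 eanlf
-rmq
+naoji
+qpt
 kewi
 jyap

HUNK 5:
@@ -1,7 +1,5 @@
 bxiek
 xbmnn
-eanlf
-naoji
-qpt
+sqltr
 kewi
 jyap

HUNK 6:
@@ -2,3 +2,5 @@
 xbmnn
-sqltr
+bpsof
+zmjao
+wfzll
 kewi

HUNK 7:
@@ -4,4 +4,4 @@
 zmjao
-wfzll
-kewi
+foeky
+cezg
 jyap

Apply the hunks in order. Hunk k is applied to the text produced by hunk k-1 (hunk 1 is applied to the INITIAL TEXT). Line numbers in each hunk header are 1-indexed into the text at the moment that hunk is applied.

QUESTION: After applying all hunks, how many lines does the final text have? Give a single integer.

Answer: 8

Derivation:
Hunk 1: at line 1 remove [gpkff,iamge] add [eanlf,nlab] -> 9 lines: bxiek xbmnn eanlf nlab dnekl hpmsx maikj lyi iycd
Hunk 2: at line 5 remove [hpmsx,maikj,lyi] add [wqdn,jyap] -> 8 lines: bxiek xbmnn eanlf nlab dnekl wqdn jyap iycd
Hunk 3: at line 2 remove [nlab,dnekl,wqdn] add [rmq,kewi] -> 7 lines: bxiek xbmnn eanlf rmq kewi jyap iycd
Hunk 4: at line 2 remove [rmq] add [naoji,qpt] -> 8 lines: bxiek xbmnn eanlf naoji qpt kewi jyap iycd
Hunk 5: at line 1 remove [eanlf,naoji,qpt] add [sqltr] -> 6 lines: bxiek xbmnn sqltr kewi jyap iycd
Hunk 6: at line 2 remove [sqltr] add [bpsof,zmjao,wfzll] -> 8 lines: bxiek xbmnn bpsof zmjao wfzll kewi jyap iycd
Hunk 7: at line 4 remove [wfzll,kewi] add [foeky,cezg] -> 8 lines: bxiek xbmnn bpsof zmjao foeky cezg jyap iycd
Final line count: 8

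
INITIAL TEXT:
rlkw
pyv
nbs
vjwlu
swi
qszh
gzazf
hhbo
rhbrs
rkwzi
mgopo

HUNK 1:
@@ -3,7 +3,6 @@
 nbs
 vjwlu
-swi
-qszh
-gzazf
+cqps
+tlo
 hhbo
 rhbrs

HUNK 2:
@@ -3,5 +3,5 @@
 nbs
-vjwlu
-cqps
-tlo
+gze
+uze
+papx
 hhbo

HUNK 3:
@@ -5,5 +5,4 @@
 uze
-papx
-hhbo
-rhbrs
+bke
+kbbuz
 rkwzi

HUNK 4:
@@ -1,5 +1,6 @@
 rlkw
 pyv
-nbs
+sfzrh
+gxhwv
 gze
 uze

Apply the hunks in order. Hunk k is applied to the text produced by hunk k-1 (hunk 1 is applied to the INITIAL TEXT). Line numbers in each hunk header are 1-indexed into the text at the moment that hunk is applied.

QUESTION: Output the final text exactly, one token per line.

Hunk 1: at line 3 remove [swi,qszh,gzazf] add [cqps,tlo] -> 10 lines: rlkw pyv nbs vjwlu cqps tlo hhbo rhbrs rkwzi mgopo
Hunk 2: at line 3 remove [vjwlu,cqps,tlo] add [gze,uze,papx] -> 10 lines: rlkw pyv nbs gze uze papx hhbo rhbrs rkwzi mgopo
Hunk 3: at line 5 remove [papx,hhbo,rhbrs] add [bke,kbbuz] -> 9 lines: rlkw pyv nbs gze uze bke kbbuz rkwzi mgopo
Hunk 4: at line 1 remove [nbs] add [sfzrh,gxhwv] -> 10 lines: rlkw pyv sfzrh gxhwv gze uze bke kbbuz rkwzi mgopo

Answer: rlkw
pyv
sfzrh
gxhwv
gze
uze
bke
kbbuz
rkwzi
mgopo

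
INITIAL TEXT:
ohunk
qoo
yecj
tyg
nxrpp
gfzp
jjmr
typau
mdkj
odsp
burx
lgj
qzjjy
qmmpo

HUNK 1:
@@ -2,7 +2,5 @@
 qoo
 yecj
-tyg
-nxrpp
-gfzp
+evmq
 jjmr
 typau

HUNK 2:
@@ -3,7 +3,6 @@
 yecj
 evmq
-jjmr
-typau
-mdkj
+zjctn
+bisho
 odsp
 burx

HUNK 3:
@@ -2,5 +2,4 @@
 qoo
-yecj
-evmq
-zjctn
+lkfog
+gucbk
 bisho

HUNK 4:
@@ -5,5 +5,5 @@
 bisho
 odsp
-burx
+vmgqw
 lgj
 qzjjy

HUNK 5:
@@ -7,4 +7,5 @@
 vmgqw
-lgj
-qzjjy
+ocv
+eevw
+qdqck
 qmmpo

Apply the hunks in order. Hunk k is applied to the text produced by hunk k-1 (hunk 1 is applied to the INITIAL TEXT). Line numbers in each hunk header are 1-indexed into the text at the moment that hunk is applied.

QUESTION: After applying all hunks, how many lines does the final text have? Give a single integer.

Hunk 1: at line 2 remove [tyg,nxrpp,gfzp] add [evmq] -> 12 lines: ohunk qoo yecj evmq jjmr typau mdkj odsp burx lgj qzjjy qmmpo
Hunk 2: at line 3 remove [jjmr,typau,mdkj] add [zjctn,bisho] -> 11 lines: ohunk qoo yecj evmq zjctn bisho odsp burx lgj qzjjy qmmpo
Hunk 3: at line 2 remove [yecj,evmq,zjctn] add [lkfog,gucbk] -> 10 lines: ohunk qoo lkfog gucbk bisho odsp burx lgj qzjjy qmmpo
Hunk 4: at line 5 remove [burx] add [vmgqw] -> 10 lines: ohunk qoo lkfog gucbk bisho odsp vmgqw lgj qzjjy qmmpo
Hunk 5: at line 7 remove [lgj,qzjjy] add [ocv,eevw,qdqck] -> 11 lines: ohunk qoo lkfog gucbk bisho odsp vmgqw ocv eevw qdqck qmmpo
Final line count: 11

Answer: 11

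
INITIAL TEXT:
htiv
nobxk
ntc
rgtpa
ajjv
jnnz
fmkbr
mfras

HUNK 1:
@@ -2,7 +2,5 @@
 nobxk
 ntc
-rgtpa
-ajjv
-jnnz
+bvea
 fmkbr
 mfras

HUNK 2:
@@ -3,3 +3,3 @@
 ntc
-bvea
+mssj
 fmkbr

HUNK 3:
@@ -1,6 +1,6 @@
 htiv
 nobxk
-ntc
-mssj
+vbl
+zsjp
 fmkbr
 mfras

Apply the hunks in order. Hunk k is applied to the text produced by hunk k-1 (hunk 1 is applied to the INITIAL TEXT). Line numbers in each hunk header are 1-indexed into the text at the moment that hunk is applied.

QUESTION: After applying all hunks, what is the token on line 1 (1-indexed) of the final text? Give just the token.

Answer: htiv

Derivation:
Hunk 1: at line 2 remove [rgtpa,ajjv,jnnz] add [bvea] -> 6 lines: htiv nobxk ntc bvea fmkbr mfras
Hunk 2: at line 3 remove [bvea] add [mssj] -> 6 lines: htiv nobxk ntc mssj fmkbr mfras
Hunk 3: at line 1 remove [ntc,mssj] add [vbl,zsjp] -> 6 lines: htiv nobxk vbl zsjp fmkbr mfras
Final line 1: htiv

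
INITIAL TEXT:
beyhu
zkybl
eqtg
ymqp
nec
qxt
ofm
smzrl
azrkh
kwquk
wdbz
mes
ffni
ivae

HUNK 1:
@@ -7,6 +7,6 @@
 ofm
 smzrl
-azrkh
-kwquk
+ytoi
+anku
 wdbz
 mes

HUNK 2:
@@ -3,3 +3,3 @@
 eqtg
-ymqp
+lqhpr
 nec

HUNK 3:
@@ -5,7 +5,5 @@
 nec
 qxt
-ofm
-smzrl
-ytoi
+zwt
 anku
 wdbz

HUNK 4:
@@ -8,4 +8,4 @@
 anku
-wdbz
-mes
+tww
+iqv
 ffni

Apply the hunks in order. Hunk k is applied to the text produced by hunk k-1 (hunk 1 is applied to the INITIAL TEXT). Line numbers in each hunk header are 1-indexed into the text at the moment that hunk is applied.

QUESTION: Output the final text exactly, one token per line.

Hunk 1: at line 7 remove [azrkh,kwquk] add [ytoi,anku] -> 14 lines: beyhu zkybl eqtg ymqp nec qxt ofm smzrl ytoi anku wdbz mes ffni ivae
Hunk 2: at line 3 remove [ymqp] add [lqhpr] -> 14 lines: beyhu zkybl eqtg lqhpr nec qxt ofm smzrl ytoi anku wdbz mes ffni ivae
Hunk 3: at line 5 remove [ofm,smzrl,ytoi] add [zwt] -> 12 lines: beyhu zkybl eqtg lqhpr nec qxt zwt anku wdbz mes ffni ivae
Hunk 4: at line 8 remove [wdbz,mes] add [tww,iqv] -> 12 lines: beyhu zkybl eqtg lqhpr nec qxt zwt anku tww iqv ffni ivae

Answer: beyhu
zkybl
eqtg
lqhpr
nec
qxt
zwt
anku
tww
iqv
ffni
ivae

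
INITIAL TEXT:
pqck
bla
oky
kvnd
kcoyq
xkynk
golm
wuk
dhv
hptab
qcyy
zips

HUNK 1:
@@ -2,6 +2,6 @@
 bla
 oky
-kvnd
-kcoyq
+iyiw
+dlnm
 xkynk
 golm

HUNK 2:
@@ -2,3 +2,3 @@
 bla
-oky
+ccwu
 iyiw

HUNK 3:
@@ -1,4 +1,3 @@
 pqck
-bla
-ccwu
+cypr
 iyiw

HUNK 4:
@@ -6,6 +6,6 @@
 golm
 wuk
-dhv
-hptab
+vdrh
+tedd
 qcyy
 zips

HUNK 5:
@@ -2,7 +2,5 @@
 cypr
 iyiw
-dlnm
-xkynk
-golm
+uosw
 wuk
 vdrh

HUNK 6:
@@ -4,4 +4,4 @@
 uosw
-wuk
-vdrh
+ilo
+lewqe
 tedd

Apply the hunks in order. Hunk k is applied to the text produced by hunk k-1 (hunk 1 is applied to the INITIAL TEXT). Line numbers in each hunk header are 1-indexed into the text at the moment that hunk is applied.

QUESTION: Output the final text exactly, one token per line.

Answer: pqck
cypr
iyiw
uosw
ilo
lewqe
tedd
qcyy
zips

Derivation:
Hunk 1: at line 2 remove [kvnd,kcoyq] add [iyiw,dlnm] -> 12 lines: pqck bla oky iyiw dlnm xkynk golm wuk dhv hptab qcyy zips
Hunk 2: at line 2 remove [oky] add [ccwu] -> 12 lines: pqck bla ccwu iyiw dlnm xkynk golm wuk dhv hptab qcyy zips
Hunk 3: at line 1 remove [bla,ccwu] add [cypr] -> 11 lines: pqck cypr iyiw dlnm xkynk golm wuk dhv hptab qcyy zips
Hunk 4: at line 6 remove [dhv,hptab] add [vdrh,tedd] -> 11 lines: pqck cypr iyiw dlnm xkynk golm wuk vdrh tedd qcyy zips
Hunk 5: at line 2 remove [dlnm,xkynk,golm] add [uosw] -> 9 lines: pqck cypr iyiw uosw wuk vdrh tedd qcyy zips
Hunk 6: at line 4 remove [wuk,vdrh] add [ilo,lewqe] -> 9 lines: pqck cypr iyiw uosw ilo lewqe tedd qcyy zips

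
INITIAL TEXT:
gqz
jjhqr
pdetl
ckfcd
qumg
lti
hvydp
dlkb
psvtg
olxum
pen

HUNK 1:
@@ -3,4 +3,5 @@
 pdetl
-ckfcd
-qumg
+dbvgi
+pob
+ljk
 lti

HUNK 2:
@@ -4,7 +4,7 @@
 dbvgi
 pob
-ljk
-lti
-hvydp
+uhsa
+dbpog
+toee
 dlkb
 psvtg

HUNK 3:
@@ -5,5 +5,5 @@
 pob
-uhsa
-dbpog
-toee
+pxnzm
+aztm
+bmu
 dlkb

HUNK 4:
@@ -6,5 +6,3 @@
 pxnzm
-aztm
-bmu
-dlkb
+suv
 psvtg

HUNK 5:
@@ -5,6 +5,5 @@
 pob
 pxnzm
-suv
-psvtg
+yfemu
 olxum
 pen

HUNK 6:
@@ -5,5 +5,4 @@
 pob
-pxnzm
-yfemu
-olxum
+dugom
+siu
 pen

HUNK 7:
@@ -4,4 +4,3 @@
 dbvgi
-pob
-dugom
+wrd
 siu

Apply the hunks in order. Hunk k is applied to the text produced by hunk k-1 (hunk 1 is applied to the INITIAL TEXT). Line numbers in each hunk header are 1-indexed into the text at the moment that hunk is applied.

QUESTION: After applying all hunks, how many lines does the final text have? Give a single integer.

Answer: 7

Derivation:
Hunk 1: at line 3 remove [ckfcd,qumg] add [dbvgi,pob,ljk] -> 12 lines: gqz jjhqr pdetl dbvgi pob ljk lti hvydp dlkb psvtg olxum pen
Hunk 2: at line 4 remove [ljk,lti,hvydp] add [uhsa,dbpog,toee] -> 12 lines: gqz jjhqr pdetl dbvgi pob uhsa dbpog toee dlkb psvtg olxum pen
Hunk 3: at line 5 remove [uhsa,dbpog,toee] add [pxnzm,aztm,bmu] -> 12 lines: gqz jjhqr pdetl dbvgi pob pxnzm aztm bmu dlkb psvtg olxum pen
Hunk 4: at line 6 remove [aztm,bmu,dlkb] add [suv] -> 10 lines: gqz jjhqr pdetl dbvgi pob pxnzm suv psvtg olxum pen
Hunk 5: at line 5 remove [suv,psvtg] add [yfemu] -> 9 lines: gqz jjhqr pdetl dbvgi pob pxnzm yfemu olxum pen
Hunk 6: at line 5 remove [pxnzm,yfemu,olxum] add [dugom,siu] -> 8 lines: gqz jjhqr pdetl dbvgi pob dugom siu pen
Hunk 7: at line 4 remove [pob,dugom] add [wrd] -> 7 lines: gqz jjhqr pdetl dbvgi wrd siu pen
Final line count: 7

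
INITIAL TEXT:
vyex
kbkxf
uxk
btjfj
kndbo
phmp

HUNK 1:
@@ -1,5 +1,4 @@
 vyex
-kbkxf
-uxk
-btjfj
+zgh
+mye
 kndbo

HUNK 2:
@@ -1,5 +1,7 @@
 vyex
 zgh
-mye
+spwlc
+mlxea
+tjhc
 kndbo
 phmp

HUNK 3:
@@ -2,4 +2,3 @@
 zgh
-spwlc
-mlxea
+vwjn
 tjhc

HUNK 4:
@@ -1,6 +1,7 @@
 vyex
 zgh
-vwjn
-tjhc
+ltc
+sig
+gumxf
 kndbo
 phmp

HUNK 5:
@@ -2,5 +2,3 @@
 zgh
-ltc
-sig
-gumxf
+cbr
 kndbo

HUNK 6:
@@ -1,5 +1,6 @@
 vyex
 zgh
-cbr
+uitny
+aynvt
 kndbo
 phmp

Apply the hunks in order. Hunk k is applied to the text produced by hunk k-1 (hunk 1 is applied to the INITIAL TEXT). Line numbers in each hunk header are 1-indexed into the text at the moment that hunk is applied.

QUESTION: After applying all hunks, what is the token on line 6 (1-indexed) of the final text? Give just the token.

Answer: phmp

Derivation:
Hunk 1: at line 1 remove [kbkxf,uxk,btjfj] add [zgh,mye] -> 5 lines: vyex zgh mye kndbo phmp
Hunk 2: at line 1 remove [mye] add [spwlc,mlxea,tjhc] -> 7 lines: vyex zgh spwlc mlxea tjhc kndbo phmp
Hunk 3: at line 2 remove [spwlc,mlxea] add [vwjn] -> 6 lines: vyex zgh vwjn tjhc kndbo phmp
Hunk 4: at line 1 remove [vwjn,tjhc] add [ltc,sig,gumxf] -> 7 lines: vyex zgh ltc sig gumxf kndbo phmp
Hunk 5: at line 2 remove [ltc,sig,gumxf] add [cbr] -> 5 lines: vyex zgh cbr kndbo phmp
Hunk 6: at line 1 remove [cbr] add [uitny,aynvt] -> 6 lines: vyex zgh uitny aynvt kndbo phmp
Final line 6: phmp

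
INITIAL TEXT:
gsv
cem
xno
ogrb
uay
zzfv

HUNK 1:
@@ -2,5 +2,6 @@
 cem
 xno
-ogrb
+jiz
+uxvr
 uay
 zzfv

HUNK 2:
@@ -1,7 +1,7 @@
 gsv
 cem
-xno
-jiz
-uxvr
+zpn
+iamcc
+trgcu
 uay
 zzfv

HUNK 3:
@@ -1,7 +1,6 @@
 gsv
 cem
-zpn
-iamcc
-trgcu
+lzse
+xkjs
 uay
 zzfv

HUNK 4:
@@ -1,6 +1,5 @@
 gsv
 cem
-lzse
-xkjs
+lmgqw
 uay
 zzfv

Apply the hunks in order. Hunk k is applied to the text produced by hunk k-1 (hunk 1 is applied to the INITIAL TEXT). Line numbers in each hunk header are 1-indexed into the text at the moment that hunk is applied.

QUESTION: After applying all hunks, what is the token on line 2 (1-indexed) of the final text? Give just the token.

Hunk 1: at line 2 remove [ogrb] add [jiz,uxvr] -> 7 lines: gsv cem xno jiz uxvr uay zzfv
Hunk 2: at line 1 remove [xno,jiz,uxvr] add [zpn,iamcc,trgcu] -> 7 lines: gsv cem zpn iamcc trgcu uay zzfv
Hunk 3: at line 1 remove [zpn,iamcc,trgcu] add [lzse,xkjs] -> 6 lines: gsv cem lzse xkjs uay zzfv
Hunk 4: at line 1 remove [lzse,xkjs] add [lmgqw] -> 5 lines: gsv cem lmgqw uay zzfv
Final line 2: cem

Answer: cem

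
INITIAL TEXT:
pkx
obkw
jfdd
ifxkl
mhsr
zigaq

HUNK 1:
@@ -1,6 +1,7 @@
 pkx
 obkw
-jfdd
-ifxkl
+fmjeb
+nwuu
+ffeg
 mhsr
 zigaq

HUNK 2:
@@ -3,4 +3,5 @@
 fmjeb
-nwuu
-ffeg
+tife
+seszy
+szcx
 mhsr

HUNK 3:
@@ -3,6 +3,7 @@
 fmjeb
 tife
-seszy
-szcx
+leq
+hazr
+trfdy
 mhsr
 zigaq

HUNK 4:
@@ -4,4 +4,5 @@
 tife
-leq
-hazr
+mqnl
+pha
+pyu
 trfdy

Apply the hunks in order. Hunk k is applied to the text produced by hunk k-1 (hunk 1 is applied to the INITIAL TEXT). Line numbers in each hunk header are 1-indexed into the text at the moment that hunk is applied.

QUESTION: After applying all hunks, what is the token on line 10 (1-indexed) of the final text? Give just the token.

Hunk 1: at line 1 remove [jfdd,ifxkl] add [fmjeb,nwuu,ffeg] -> 7 lines: pkx obkw fmjeb nwuu ffeg mhsr zigaq
Hunk 2: at line 3 remove [nwuu,ffeg] add [tife,seszy,szcx] -> 8 lines: pkx obkw fmjeb tife seszy szcx mhsr zigaq
Hunk 3: at line 3 remove [seszy,szcx] add [leq,hazr,trfdy] -> 9 lines: pkx obkw fmjeb tife leq hazr trfdy mhsr zigaq
Hunk 4: at line 4 remove [leq,hazr] add [mqnl,pha,pyu] -> 10 lines: pkx obkw fmjeb tife mqnl pha pyu trfdy mhsr zigaq
Final line 10: zigaq

Answer: zigaq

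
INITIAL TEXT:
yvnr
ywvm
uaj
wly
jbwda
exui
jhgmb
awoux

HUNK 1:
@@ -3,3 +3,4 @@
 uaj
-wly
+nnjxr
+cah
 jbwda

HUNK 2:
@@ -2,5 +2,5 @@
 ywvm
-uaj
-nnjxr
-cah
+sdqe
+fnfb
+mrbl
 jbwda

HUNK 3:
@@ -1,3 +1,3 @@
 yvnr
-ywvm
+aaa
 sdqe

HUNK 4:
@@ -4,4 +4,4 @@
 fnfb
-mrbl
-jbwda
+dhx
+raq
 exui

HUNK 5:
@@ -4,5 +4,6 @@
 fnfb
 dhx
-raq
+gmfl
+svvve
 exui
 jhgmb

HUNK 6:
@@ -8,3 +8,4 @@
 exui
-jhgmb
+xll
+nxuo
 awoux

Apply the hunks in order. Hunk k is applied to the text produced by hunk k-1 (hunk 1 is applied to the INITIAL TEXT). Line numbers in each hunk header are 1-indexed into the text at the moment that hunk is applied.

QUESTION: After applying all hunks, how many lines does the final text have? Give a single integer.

Answer: 11

Derivation:
Hunk 1: at line 3 remove [wly] add [nnjxr,cah] -> 9 lines: yvnr ywvm uaj nnjxr cah jbwda exui jhgmb awoux
Hunk 2: at line 2 remove [uaj,nnjxr,cah] add [sdqe,fnfb,mrbl] -> 9 lines: yvnr ywvm sdqe fnfb mrbl jbwda exui jhgmb awoux
Hunk 3: at line 1 remove [ywvm] add [aaa] -> 9 lines: yvnr aaa sdqe fnfb mrbl jbwda exui jhgmb awoux
Hunk 4: at line 4 remove [mrbl,jbwda] add [dhx,raq] -> 9 lines: yvnr aaa sdqe fnfb dhx raq exui jhgmb awoux
Hunk 5: at line 4 remove [raq] add [gmfl,svvve] -> 10 lines: yvnr aaa sdqe fnfb dhx gmfl svvve exui jhgmb awoux
Hunk 6: at line 8 remove [jhgmb] add [xll,nxuo] -> 11 lines: yvnr aaa sdqe fnfb dhx gmfl svvve exui xll nxuo awoux
Final line count: 11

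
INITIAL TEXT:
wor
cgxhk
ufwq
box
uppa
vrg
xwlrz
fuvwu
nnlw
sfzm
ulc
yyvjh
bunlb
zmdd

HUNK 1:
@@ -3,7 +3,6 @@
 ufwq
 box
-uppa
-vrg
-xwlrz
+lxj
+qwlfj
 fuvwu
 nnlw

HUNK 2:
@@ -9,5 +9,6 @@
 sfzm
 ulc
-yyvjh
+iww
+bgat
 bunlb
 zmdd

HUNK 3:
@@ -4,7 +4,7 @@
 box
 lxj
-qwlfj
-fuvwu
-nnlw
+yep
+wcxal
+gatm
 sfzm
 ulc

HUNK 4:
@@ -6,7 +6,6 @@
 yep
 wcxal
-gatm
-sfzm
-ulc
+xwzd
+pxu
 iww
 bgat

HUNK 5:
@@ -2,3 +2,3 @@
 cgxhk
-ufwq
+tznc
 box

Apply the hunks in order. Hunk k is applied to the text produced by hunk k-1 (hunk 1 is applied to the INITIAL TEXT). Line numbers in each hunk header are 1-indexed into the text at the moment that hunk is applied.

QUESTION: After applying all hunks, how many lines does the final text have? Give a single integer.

Answer: 13

Derivation:
Hunk 1: at line 3 remove [uppa,vrg,xwlrz] add [lxj,qwlfj] -> 13 lines: wor cgxhk ufwq box lxj qwlfj fuvwu nnlw sfzm ulc yyvjh bunlb zmdd
Hunk 2: at line 9 remove [yyvjh] add [iww,bgat] -> 14 lines: wor cgxhk ufwq box lxj qwlfj fuvwu nnlw sfzm ulc iww bgat bunlb zmdd
Hunk 3: at line 4 remove [qwlfj,fuvwu,nnlw] add [yep,wcxal,gatm] -> 14 lines: wor cgxhk ufwq box lxj yep wcxal gatm sfzm ulc iww bgat bunlb zmdd
Hunk 4: at line 6 remove [gatm,sfzm,ulc] add [xwzd,pxu] -> 13 lines: wor cgxhk ufwq box lxj yep wcxal xwzd pxu iww bgat bunlb zmdd
Hunk 5: at line 2 remove [ufwq] add [tznc] -> 13 lines: wor cgxhk tznc box lxj yep wcxal xwzd pxu iww bgat bunlb zmdd
Final line count: 13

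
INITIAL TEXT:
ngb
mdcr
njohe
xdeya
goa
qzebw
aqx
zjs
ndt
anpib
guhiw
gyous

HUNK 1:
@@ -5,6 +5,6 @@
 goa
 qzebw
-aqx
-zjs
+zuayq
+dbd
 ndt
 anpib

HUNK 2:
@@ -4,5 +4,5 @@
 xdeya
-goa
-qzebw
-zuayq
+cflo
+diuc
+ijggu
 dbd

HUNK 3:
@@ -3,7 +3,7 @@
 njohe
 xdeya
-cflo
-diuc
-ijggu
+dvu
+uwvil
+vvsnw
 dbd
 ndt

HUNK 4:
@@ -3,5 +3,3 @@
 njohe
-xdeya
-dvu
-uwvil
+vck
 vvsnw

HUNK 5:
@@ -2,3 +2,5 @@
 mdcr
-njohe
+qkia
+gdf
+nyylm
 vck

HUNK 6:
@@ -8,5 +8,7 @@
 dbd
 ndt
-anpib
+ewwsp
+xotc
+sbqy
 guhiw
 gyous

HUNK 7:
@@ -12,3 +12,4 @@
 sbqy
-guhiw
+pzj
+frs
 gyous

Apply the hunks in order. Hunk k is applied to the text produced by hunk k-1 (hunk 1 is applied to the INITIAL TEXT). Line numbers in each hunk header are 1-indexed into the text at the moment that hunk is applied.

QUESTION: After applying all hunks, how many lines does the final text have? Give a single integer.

Hunk 1: at line 5 remove [aqx,zjs] add [zuayq,dbd] -> 12 lines: ngb mdcr njohe xdeya goa qzebw zuayq dbd ndt anpib guhiw gyous
Hunk 2: at line 4 remove [goa,qzebw,zuayq] add [cflo,diuc,ijggu] -> 12 lines: ngb mdcr njohe xdeya cflo diuc ijggu dbd ndt anpib guhiw gyous
Hunk 3: at line 3 remove [cflo,diuc,ijggu] add [dvu,uwvil,vvsnw] -> 12 lines: ngb mdcr njohe xdeya dvu uwvil vvsnw dbd ndt anpib guhiw gyous
Hunk 4: at line 3 remove [xdeya,dvu,uwvil] add [vck] -> 10 lines: ngb mdcr njohe vck vvsnw dbd ndt anpib guhiw gyous
Hunk 5: at line 2 remove [njohe] add [qkia,gdf,nyylm] -> 12 lines: ngb mdcr qkia gdf nyylm vck vvsnw dbd ndt anpib guhiw gyous
Hunk 6: at line 8 remove [anpib] add [ewwsp,xotc,sbqy] -> 14 lines: ngb mdcr qkia gdf nyylm vck vvsnw dbd ndt ewwsp xotc sbqy guhiw gyous
Hunk 7: at line 12 remove [guhiw] add [pzj,frs] -> 15 lines: ngb mdcr qkia gdf nyylm vck vvsnw dbd ndt ewwsp xotc sbqy pzj frs gyous
Final line count: 15

Answer: 15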